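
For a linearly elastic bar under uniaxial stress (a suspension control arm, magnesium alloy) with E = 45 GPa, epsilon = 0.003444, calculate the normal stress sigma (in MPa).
Model: a linearly elastic bar under uniaxial stress, so epsilon = sigma / E.
Solve for sigma: sigma = epsilon·E.
Convert to SI units:
  E = 45 GPa = 4.5 × 10¹⁰ Pa
Substitute:
  sigma = 0.003444 × (4.5 × 10¹⁰)
  sigma = 1.55 × 10⁸ Pa
Convert: sigma = 1.55 × 10⁸ Pa = 155 MPa
Final answer: sigma = 155 MPa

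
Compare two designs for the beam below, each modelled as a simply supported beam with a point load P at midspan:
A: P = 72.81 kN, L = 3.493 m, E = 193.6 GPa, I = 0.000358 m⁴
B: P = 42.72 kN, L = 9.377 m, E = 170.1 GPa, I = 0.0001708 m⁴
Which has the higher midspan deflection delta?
Model: a simply supported beam with a point load P at midspan, so delta = (P·L^3) / (48·E·I) (SI units).
  A: delta = (72810 × 3.493^3) / (48 × (1.936 × 10¹¹) × 0.000358) = 0.0009327 m = 0.9327 mm
  B: delta = (42720 × 9.377^3) / (48 × (1.701 × 10¹¹) × 0.0001708) = 0.02526 m = 25.26 mm
25.26 mm > 0.9327 mm, so B is larger.
Final answer: B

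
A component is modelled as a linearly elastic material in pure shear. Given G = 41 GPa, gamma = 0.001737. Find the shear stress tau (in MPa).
Model: a linearly elastic material in pure shear, so tau = G·gamma.
Convert to SI units:
  G = 41 GPa = 4.1 × 10¹⁰ Pa
Substitute:
  tau = (4.1 × 10¹⁰) × 0.001737
  tau = 7.122 × 10⁷ Pa
Convert: tau = 7.122 × 10⁷ Pa = 71.22 MPa
Final answer: tau = 71.22 MPa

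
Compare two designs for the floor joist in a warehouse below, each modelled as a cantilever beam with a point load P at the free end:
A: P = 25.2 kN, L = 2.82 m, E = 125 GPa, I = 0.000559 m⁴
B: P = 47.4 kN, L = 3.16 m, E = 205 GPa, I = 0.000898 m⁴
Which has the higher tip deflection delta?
Model: a cantilever beam with a point load P at the free end, so delta = (P·L^3) / (3·E·I) (SI units).
  A: delta = (25200 × 2.82^3) / (3 × (1.25 × 10¹¹) × 0.000559) = 0.002696 m = 2.696 mm
  B: delta = (47400 × 3.16^3) / (3 × (2.05 × 10¹¹) × 0.000898) = 0.002708 m = 2.708 mm
2.708 mm > 2.696 mm, so B is larger.
Final answer: B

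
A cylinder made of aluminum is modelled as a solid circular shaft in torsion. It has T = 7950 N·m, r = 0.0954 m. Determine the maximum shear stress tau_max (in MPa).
Model: a solid circular shaft in torsion, so tau_max = (2·T) / (π·r^3).
Substitute:
  tau_max = (2 × 7950) / (π × 0.0954^3)
  tau_max = 5.829 × 10⁶ Pa
Convert: tau_max = 5.829 × 10⁶ Pa = 5.829 MPa
Final answer: tau_max = 5.829 MPa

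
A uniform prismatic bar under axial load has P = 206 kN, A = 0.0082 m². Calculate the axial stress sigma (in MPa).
Model: a uniform prismatic bar under axial load, so sigma = P / A.
Convert to SI units:
  P = 206 kN = 206000 N
Substitute:
  sigma = 206000 / 0.0082
  sigma = 2.512 × 10⁷ Pa
Convert: sigma = 2.512 × 10⁷ Pa = 25.12 MPa
Final answer: sigma = 25.12 MPa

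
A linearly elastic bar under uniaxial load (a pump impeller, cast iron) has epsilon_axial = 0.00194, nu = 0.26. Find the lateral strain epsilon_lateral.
Model: a linearly elastic bar under uniaxial load, so epsilon_lateral = -nu·epsilon_axial.
Substitute:
  epsilon_lateral = -(0.26 × 0.00194)
  epsilon_lateral = -0.0005044
Final answer: epsilon_lateral = -0.0005044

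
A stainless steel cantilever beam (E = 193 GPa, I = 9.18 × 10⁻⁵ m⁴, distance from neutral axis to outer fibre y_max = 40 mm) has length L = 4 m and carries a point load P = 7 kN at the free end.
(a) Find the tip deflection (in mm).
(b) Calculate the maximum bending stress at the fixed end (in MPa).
(a) Tip deflection of a cantilever with an end point load: δ = P·L^3 / (3·E·I). Convert P = 7 kN = 7000 N, E = 193 GPa = 1.93 × 10¹¹ Pa.
  δ = (7000 × 4^3) / (3 × (1.93 × 10¹¹) × (9.18 × 10⁻⁵)) = 0.008429 m = 8.429 mm
(b) Maximum bending moment at the fixed end: M = P·L = 7000 × 4 = 28000 N·m. Convert y_max = 40 mm = 0.04 m.
  σ = M·y_max / I = (28000 × 0.04) / (9.18 × 10⁻⁵) = 1.22 × 10⁷ Pa = 12.2 MPa
Final answer: (a) δ = 8.429 mm, (b) σ = 12.2 MPa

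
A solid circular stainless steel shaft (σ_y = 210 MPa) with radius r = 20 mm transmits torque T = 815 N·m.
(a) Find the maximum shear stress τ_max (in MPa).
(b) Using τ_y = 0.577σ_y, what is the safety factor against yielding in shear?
(a) For a solid circular shaft, τ_max = T·r/J with J = π·r^4/2, i.e. τ_max = 2·T / (π·r^3). Convert r = 20 mm = 0.02 m.
  τ_max = (2 × 815) / (π × 0.02^3) = 6.486 × 10⁷ Pa = 64.86 MPa
(b) τ_y = 0.577 × 210 = 121.17 MPa
  SF = τ_y/τ_max = 121.17 / 64.86 = 1.868
Final answer: (a) τ_max = 64.86 MPa, (b) SF = 1.868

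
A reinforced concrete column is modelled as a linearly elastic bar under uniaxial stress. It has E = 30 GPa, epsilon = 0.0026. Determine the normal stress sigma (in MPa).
Model: a linearly elastic bar under uniaxial stress, so sigma = E·epsilon.
Convert to SI units:
  E = 30 GPa = 3 × 10¹⁰ Pa
Substitute:
  sigma = (3 × 10¹⁰) × 0.0026
  sigma = 7.8 × 10⁷ Pa
Convert: sigma = 7.8 × 10⁷ Pa = 78 MPa
Final answer: sigma = 78 MPa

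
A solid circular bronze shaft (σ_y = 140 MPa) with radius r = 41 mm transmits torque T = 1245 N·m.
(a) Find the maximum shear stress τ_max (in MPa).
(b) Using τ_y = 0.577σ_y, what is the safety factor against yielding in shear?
(a) For a solid circular shaft, τ_max = T·r/J with J = π·r^4/2, i.e. τ_max = 2·T / (π·r^3). Convert r = 41 mm = 0.041 m.
  τ_max = (2 × 1245) / (π × 0.041^3) = 1.15 × 10⁷ Pa = 11.5 MPa
(b) τ_y = 0.577 × 140 = 80.78 MPa
  SF = τ_y/τ_max = 80.78 / 11.5 = 7.024
Final answer: (a) τ_max = 11.5 MPa, (b) SF = 7.024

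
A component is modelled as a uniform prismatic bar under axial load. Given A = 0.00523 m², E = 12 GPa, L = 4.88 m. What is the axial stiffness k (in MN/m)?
Model: a uniform prismatic bar under axial load, so k = (A·E) / L.
Convert to SI units:
  E = 12 GPa = 1.2 × 10¹⁰ Pa
Substitute:
  k = (0.00523 × (1.2 × 10¹⁰)) / 4.88
  k = 1.286 × 10⁷ N/m
Convert: k = 1.286 × 10⁷ N/m = 12.86 MN/m
Final answer: k = 12.86 MN/m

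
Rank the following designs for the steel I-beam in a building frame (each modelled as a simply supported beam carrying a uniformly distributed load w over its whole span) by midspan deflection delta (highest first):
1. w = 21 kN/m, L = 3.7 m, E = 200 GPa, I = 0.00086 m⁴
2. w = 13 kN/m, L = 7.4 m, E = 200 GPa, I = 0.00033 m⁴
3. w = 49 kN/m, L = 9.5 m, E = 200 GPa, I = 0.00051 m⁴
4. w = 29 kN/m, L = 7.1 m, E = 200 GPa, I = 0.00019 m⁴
Model: a simply supported beam carrying a uniformly distributed load w over its whole span, so delta = (5·w·L^4) / (384·E·I) (SI units).
  Case 1: delta = (5 × 21000 × 3.7^4) / (384 × (2 × 10¹¹) × 0.00086) = 0.0002979 m = 0.2979 mm
  Case 2: delta = (5 × 13000 × 7.4^4) / (384 × (2 × 10¹¹) × 0.00033) = 0.007691 m = 7.691 mm
  Case 3: delta = (5 × 49000 × 9.5^4) / (384 × (2 × 10¹¹) × 0.00051) = 0.05095 m = 50.95 mm
  Case 4: delta = (5 × 29000 × 7.1^4) / (384 × (2 × 10¹¹) × 0.00019) = 0.02525 m = 25.25 mm
Ordering: 50.95 mm (case 3) > 25.25 mm (case 4) > 7.691 mm (case 2) > 0.2979 mm (case 1)
Final answer: 3, 4, 2, 1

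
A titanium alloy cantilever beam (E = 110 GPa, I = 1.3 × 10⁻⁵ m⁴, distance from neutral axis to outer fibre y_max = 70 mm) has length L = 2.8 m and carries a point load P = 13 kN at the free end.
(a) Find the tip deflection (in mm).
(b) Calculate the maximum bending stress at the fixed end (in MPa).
(a) Tip deflection of a cantilever with an end point load: δ = P·L^3 / (3·E·I). Convert P = 13 kN = 13000 N, E = 110 GPa = 1.1 × 10¹¹ Pa.
  δ = (13000 × 2.8^3) / (3 × (1.1 × 10¹¹) × (1.3 × 10⁻⁵)) = 0.06652 m = 66.52 mm
(b) Maximum bending moment at the fixed end: M = P·L = 13000 × 2.8 = 36400 N·m. Convert y_max = 70 mm = 0.07 m.
  σ = M·y_max / I = (36400 × 0.07) / (1.3 × 10⁻⁵) = 1.96 × 10⁸ Pa = 196 MPa
Final answer: (a) δ = 66.52 mm, (b) σ = 196 MPa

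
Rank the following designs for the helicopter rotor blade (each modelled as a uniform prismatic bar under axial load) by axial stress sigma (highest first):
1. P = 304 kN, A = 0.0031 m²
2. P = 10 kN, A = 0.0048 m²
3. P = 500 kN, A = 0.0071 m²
Model: a uniform prismatic bar under axial load, so sigma = P / A (SI units).
  Case 1: sigma = 304000 / 0.0031 = 9.806 × 10⁷ Pa = 98.06 MPa
  Case 2: sigma = 10000 / 0.0048 = 2.083 × 10⁶ Pa = 2.083 MPa
  Case 3: sigma = 500000 / 0.0071 = 7.042 × 10⁷ Pa = 70.42 MPa
Ordering: 98.06 MPa (case 1) > 70.42 MPa (case 3) > 2.083 MPa (case 2)
Final answer: 1, 3, 2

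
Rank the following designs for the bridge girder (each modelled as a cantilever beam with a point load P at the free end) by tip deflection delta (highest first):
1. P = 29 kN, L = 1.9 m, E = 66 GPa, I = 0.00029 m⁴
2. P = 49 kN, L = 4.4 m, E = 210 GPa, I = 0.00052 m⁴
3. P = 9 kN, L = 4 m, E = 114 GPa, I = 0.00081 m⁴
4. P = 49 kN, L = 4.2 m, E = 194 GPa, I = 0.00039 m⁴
Model: a cantilever beam with a point load P at the free end, so delta = (P·L^3) / (3·E·I) (SI units).
  Case 1: delta = (29000 × 1.9^3) / (3 × (6.6 × 10¹⁰) × 0.00029) = 0.003464 m = 3.464 mm
  Case 2: delta = (49000 × 4.4^3) / (3 × (2.1 × 10¹¹) × 0.00052) = 0.01274 m = 12.74 mm
  Case 3: delta = (9000 × 4^3) / (3 × (1.14 × 10¹¹) × 0.00081) = 0.002079 m = 2.079 mm
  Case 4: delta = (49000 × 4.2^3) / (3 × (1.94 × 10¹¹) × 0.00039) = 0.01599 m = 15.99 mm
Ordering: 15.99 mm (case 4) > 12.74 mm (case 2) > 3.464 mm (case 1) > 2.079 mm (case 3)
Final answer: 4, 2, 1, 3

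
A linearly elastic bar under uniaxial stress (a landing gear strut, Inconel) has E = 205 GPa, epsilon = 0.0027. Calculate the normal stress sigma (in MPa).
Model: a linearly elastic bar under uniaxial stress, so sigma = E·epsilon.
Convert to SI units:
  E = 205 GPa = 2.05 × 10¹¹ Pa
Substitute:
  sigma = (2.05 × 10¹¹) × 0.0027
  sigma = 5.535 × 10⁸ Pa
Convert: sigma = 5.535 × 10⁸ Pa = 553.5 MPa
Final answer: sigma = 553.5 MPa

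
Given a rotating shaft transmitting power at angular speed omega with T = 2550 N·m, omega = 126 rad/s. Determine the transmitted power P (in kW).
Model: a rotating shaft transmitting power at angular speed omega, so P = T·omega.
Substitute:
  P = 2550 × 126
  P = 321300 W
Convert: P = 321300 W = 321.3 kW
Final answer: P = 321.3 kW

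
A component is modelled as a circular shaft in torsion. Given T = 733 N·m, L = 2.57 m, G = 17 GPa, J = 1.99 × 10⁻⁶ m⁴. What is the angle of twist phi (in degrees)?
Model: a circular shaft in torsion, so phi = (T·L) / (G·J).
Convert to SI units:
  G = 17 GPa = 1.7 × 10¹⁰ Pa
Substitute:
  phi = (733 × 2.57) / ((1.7 × 10¹⁰) × (1.99 × 10⁻⁶))
  phi = 0.05568 rad
Convert to degrees: phi = 0.05568 × 180/π = 3.19°
Final answer: phi = 3.19°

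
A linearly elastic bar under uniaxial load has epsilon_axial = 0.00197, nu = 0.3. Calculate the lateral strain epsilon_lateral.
Model: a linearly elastic bar under uniaxial load, so epsilon_lateral = -nu·epsilon_axial.
Substitute:
  epsilon_lateral = -(0.3 × 0.00197)
  epsilon_lateral = -0.000591
Final answer: epsilon_lateral = -0.000591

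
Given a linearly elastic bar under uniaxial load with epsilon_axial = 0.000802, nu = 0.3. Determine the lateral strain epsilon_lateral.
Model: a linearly elastic bar under uniaxial load, so epsilon_lateral = -nu·epsilon_axial.
Substitute:
  epsilon_lateral = -(0.3 × 0.000802)
  epsilon_lateral = -0.0002406
Final answer: epsilon_lateral = -0.0002406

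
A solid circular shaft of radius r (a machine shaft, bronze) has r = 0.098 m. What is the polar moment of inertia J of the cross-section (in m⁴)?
Model: a solid circular shaft of radius r, so J = (π·r^4) / 2.
Substitute:
  J = (π × 0.098^4) / 2
  J = 0.0001449 m⁴
Final answer: J = 0.0001449 m⁴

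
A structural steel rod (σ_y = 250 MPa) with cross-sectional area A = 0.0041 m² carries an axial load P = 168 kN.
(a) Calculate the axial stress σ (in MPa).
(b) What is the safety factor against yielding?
(a) Axial stress σ = P/A. Convert P = 168 kN = 168000 N.
  σ = 168000 / 0.0041 = 4.098 × 10⁷ Pa = 40.98 MPa
(b) Safety factor SF = σ_y/σ = 250 / 40.98 = 6.101
Final answer: (a) σ = 40.98 MPa, (b) SF = 6.101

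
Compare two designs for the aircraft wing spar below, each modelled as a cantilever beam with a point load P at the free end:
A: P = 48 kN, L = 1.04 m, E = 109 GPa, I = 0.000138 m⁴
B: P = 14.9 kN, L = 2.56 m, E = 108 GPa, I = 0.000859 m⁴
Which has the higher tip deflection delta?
Model: a cantilever beam with a point load P at the free end, so delta = (P·L^3) / (3·E·I) (SI units).
  A: delta = (48000 × 1.04^3) / (3 × (1.09 × 10¹¹) × 0.000138) = 0.001197 m = 1.197 mm
  B: delta = (14900 × 2.56^3) / (3 × (1.08 × 10¹¹) × 0.000859) = 0.0008982 m = 0.8982 mm
1.197 mm > 0.8982 mm, so A is larger.
Final answer: A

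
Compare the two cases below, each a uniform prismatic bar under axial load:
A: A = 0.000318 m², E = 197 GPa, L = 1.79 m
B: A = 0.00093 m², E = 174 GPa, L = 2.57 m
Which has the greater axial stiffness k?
Model: a uniform prismatic bar under axial load, so k = (A·E) / L (SI units).
  A: k = (0.000318 × (1.97 × 10¹¹)) / 1.79 = 3.5 × 10⁷ N/m = 35 MN/m
  B: k = (0.00093 × (1.74 × 10¹¹)) / 2.57 = 6.296 × 10⁷ N/m = 62.96 MN/m
62.96 MN/m > 35 MN/m, so B is larger.
Final answer: B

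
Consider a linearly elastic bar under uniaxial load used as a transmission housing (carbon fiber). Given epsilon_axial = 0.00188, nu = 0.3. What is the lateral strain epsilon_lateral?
Model: a linearly elastic bar under uniaxial load, so epsilon_lateral = -nu·epsilon_axial.
Substitute:
  epsilon_lateral = -(0.3 × 0.00188)
  epsilon_lateral = -0.000564
Final answer: epsilon_lateral = -0.000564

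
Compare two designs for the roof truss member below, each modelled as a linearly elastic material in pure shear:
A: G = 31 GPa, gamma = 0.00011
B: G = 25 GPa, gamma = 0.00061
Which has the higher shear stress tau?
Model: a linearly elastic material in pure shear, so tau = G·gamma (SI units).
  A: tau = (3.1 × 10¹⁰) × 0.00011 = 3.41 × 10⁶ Pa = 3.41 MPa
  B: tau = (2.5 × 10¹⁰) × 0.00061 = 1.525 × 10⁷ Pa = 15.25 MPa
15.25 MPa > 3.41 MPa, so B is larger.
Final answer: B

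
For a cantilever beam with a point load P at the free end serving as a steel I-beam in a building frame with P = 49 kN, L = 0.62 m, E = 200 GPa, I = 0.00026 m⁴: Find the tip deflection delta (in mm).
Model: a cantilever beam with a point load P at the free end, so delta = (P·L^3) / (3·E·I).
Convert to SI units:
  P = 49 kN = 49000 N
  E = 200 GPa = 2 × 10¹¹ Pa
Substitute:
  delta = (49000 × 0.62^3) / (3 × (2 × 10¹¹) × 0.00026)
  delta = 7.486 × 10⁻⁵ m
Convert: delta = 7.486 × 10⁻⁵ m = 0.07486 mm
Final answer: delta = 0.07486 mm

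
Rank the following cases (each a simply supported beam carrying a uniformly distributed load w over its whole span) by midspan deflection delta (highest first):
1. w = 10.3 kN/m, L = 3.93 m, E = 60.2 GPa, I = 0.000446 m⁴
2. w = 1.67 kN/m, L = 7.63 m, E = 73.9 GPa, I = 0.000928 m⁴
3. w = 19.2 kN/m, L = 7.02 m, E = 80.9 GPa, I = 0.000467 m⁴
Model: a simply supported beam carrying a uniformly distributed load w over its whole span, so delta = (5·w·L^4) / (384·E·I) (SI units).
  Case 1: delta = (5 × 10300 × 3.93^4) / (384 × (6.02 × 10¹⁰) × 0.000446) = 0.001192 m = 1.192 mm
  Case 2: delta = (5 × 1670 × 7.63^4) / (384 × (7.39 × 10¹⁰) × 0.000928) = 0.001075 m = 1.075 mm
  Case 3: delta = (5 × 19200 × 7.02^4) / (384 × (8.09 × 10¹⁰) × 0.000467) = 0.01607 m = 16.07 mm
Ordering: 16.07 mm (case 3) > 1.192 mm (case 1) > 1.075 mm (case 2)
Final answer: 3, 1, 2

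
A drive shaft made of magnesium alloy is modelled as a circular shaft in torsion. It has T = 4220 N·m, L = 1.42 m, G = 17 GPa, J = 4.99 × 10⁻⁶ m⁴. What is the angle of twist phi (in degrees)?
Model: a circular shaft in torsion, so phi = (T·L) / (G·J).
Convert to SI units:
  G = 17 GPa = 1.7 × 10¹⁰ Pa
Substitute:
  phi = (4220 × 1.42) / ((1.7 × 10¹⁰) × (4.99 × 10⁻⁶))
  phi = 0.07064 rad
Convert to degrees: phi = 0.07064 × 180/π = 4.047°
Final answer: phi = 4.047°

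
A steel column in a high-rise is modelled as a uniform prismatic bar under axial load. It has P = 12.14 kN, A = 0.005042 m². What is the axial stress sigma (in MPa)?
Model: a uniform prismatic bar under axial load, so sigma = P / A.
Convert to SI units:
  P = 12.14 kN = 12140 N
Substitute:
  sigma = 12140 / 0.005042
  sigma = 2.408 × 10⁶ Pa
Convert: sigma = 2.408 × 10⁶ Pa = 2.408 MPa
Final answer: sigma = 2.408 MPa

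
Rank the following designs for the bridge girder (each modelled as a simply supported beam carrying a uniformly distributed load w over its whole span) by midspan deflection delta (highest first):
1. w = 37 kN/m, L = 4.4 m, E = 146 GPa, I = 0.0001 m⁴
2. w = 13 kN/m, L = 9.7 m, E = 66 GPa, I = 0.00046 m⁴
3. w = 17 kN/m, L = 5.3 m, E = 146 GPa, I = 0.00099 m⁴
Model: a simply supported beam carrying a uniformly distributed load w over its whole span, so delta = (5·w·L^4) / (384·E·I) (SI units).
  Case 1: delta = (5 × 37000 × 4.4^4) / (384 × (1.46 × 10¹¹) × 0.0001) = 0.01237 m = 12.37 mm
  Case 2: delta = (5 × 13000 × 9.7^4) / (384 × (6.6 × 10¹⁰) × 0.00046) = 0.04936 m = 49.36 mm
  Case 3: delta = (5 × 17000 × 5.3^4) / (384 × (1.46 × 10¹¹) × 0.00099) = 0.001208 m = 1.208 mm
Ordering: 49.36 mm (case 2) > 12.37 mm (case 1) > 1.208 mm (case 3)
Final answer: 2, 1, 3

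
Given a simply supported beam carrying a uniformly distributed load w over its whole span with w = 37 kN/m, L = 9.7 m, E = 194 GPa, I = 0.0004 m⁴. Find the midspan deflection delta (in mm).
Model: a simply supported beam carrying a uniformly distributed load w over its whole span, so delta = (5·w·L^4) / (384·E·I).
Convert to SI units:
  w = 37 kN/m = 37000 N/m
  E = 194 GPa = 1.94 × 10¹¹ Pa
Substitute:
  delta = (5 × 37000 × 9.7^4) / (384 × (1.94 × 10¹¹) × 0.0004)
  delta = 0.05496 m
Convert: delta = 0.05496 m = 54.96 mm
Final answer: delta = 54.96 mm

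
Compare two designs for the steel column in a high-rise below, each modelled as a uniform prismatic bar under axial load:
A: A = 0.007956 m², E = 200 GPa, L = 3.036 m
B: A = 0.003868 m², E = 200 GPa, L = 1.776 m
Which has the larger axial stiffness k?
Model: a uniform prismatic bar under axial load, so k = (A·E) / L (SI units).
  A: k = (0.007956 × (2 × 10¹¹)) / 3.036 = 5.241 × 10⁸ N/m = 524.1 MN/m
  B: k = (0.003868 × (2 × 10¹¹)) / 1.776 = 4.356 × 10⁸ N/m = 435.6 MN/m
524.1 MN/m > 435.6 MN/m, so A is larger.
Final answer: A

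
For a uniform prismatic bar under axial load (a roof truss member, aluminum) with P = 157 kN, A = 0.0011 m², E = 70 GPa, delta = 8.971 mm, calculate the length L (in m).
Model: a uniform prismatic bar under axial load, so delta = (P·L) / (A·E).
Solve for L: L = (delta·A·E) / P.
Convert to SI units:
  P = 157 kN = 157000 N
  E = 70 GPa = 7 × 10¹⁰ Pa
  delta = 8.971 mm = 0.008971 m
Substitute:
  L = (0.008971 × 0.0011 × (7 × 10¹⁰)) / 157000
  L = 4.4 m
Final answer: L = 4.4 m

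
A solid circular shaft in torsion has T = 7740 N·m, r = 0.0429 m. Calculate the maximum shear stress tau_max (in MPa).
Model: a solid circular shaft in torsion, so tau_max = (2·T) / (π·r^3).
Substitute:
  tau_max = (2 × 7740) / (π × 0.0429^3)
  tau_max = 6.241 × 10⁷ Pa
Convert: tau_max = 6.241 × 10⁷ Pa = 62.41 MPa
Final answer: tau_max = 62.41 MPa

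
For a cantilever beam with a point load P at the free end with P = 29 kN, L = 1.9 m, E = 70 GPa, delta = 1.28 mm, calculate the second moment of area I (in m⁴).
Model: a cantilever beam with a point load P at the free end, so delta = (P·L^3) / (3·E·I).
Solve for I: I = (P·L^3) / (3·delta·E).
Convert to SI units:
  P = 29 kN = 29000 N
  E = 70 GPa = 7 × 10¹⁰ Pa
  delta = 1.28 mm = 0.00128 m
Substitute:
  I = (29000 × 1.9^3) / (3 × 0.00128 × (7 × 10¹⁰))
  I = 0.00074 m⁴
Final answer: I = 0.00074 m⁴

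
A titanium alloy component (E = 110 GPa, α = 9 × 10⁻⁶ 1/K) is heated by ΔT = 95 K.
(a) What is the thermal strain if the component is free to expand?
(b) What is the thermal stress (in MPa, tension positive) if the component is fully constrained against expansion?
(a) Free thermal strain ε_th = α·ΔT = (9 × 10⁻⁶) × 95 = 0.000855
(b) Fully constrained, the expansion is suppressed, so σ = -E·α·ΔT. Convert E = 110 GPa = 1.1 × 10¹¹ Pa.
  σ = -(1.1 × 10¹¹) × (9 × 10⁻⁶) × 95 = -9.405 × 10⁷ Pa = -94.05 MPa (compressive)
Final answer: (a) ε_th = 0.000855, (b) σ = -94.05 MPa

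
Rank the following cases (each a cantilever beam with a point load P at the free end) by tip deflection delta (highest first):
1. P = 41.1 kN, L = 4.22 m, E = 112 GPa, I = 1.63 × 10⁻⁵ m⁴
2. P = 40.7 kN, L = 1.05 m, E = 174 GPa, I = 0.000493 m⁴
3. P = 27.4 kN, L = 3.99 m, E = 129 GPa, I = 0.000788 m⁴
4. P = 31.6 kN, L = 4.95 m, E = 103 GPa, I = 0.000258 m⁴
Model: a cantilever beam with a point load P at the free end, so delta = (P·L^3) / (3·E·I) (SI units).
  Case 1: delta = (41100 × 4.22^3) / (3 × (1.12 × 10¹¹) × (1.63 × 10⁻⁵)) = 0.564 m = 564 mm
  Case 2: delta = (40700 × 1.05^3) / (3 × (1.74 × 10¹¹) × 0.000493) = 0.0001831 m = 0.1831 mm
  Case 3: delta = (27400 × 3.99^3) / (3 × (1.29 × 10¹¹) × 0.000788) = 0.005707 m = 5.707 mm
  Case 4: delta = (31600 × 4.95^3) / (3 × (1.03 × 10¹¹) × 0.000258) = 0.04808 m = 48.08 mm
Ordering: 564 mm (case 1) > 48.08 mm (case 4) > 5.707 mm (case 3) > 0.1831 mm (case 2)
Final answer: 1, 4, 3, 2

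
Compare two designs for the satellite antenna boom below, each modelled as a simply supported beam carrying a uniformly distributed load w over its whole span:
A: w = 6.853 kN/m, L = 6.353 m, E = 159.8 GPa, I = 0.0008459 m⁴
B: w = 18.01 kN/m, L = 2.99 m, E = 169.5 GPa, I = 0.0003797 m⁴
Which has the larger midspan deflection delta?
Model: a simply supported beam carrying a uniformly distributed load w over its whole span, so delta = (5·w·L^4) / (384·E·I) (SI units).
  A: delta = (5 × 6853 × 6.353^4) / (384 × (1.598 × 10¹¹) × 0.0008459) = 0.001075 m = 1.075 mm
  B: delta = (5 × 18010 × 2.99^4) / (384 × (1.695 × 10¹¹) × 0.0003797) = 0.0002912 m = 0.2912 mm
1.075 mm > 0.2912 mm, so A is larger.
Final answer: A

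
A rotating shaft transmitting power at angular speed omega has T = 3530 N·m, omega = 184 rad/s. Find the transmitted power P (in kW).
Model: a rotating shaft transmitting power at angular speed omega, so P = T·omega.
Substitute:
  P = 3530 × 184
  P = 649500 W
Convert: P = 649500 W = 649.5 kW
Final answer: P = 649.5 kW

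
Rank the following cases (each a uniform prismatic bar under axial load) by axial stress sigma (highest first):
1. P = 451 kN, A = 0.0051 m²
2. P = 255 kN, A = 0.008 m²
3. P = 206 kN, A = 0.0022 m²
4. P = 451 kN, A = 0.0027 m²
Model: a uniform prismatic bar under axial load, so sigma = P / A (SI units).
  Case 1: sigma = 451000 / 0.0051 = 8.843 × 10⁷ Pa = 88.43 MPa
  Case 2: sigma = 255000 / 0.008 = 3.188 × 10⁷ Pa = 31.88 MPa
  Case 3: sigma = 206000 / 0.0022 = 9.364 × 10⁷ Pa = 93.64 MPa
  Case 4: sigma = 451000 / 0.0027 = 1.67 × 10⁸ Pa = 167 MPa
Ordering: 167 MPa (case 4) > 93.64 MPa (case 3) > 88.43 MPa (case 1) > 31.88 MPa (case 2)
Final answer: 4, 3, 1, 2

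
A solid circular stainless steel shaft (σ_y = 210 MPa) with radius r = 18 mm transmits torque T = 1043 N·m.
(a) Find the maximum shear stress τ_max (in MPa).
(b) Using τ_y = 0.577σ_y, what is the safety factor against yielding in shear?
(a) For a solid circular shaft, τ_max = T·r/J with J = π·r^4/2, i.e. τ_max = 2·T / (π·r^3). Convert r = 18 mm = 0.018 m.
  τ_max = (2 × 1043) / (π × 0.018^3) = 1.139 × 10⁸ Pa = 113.9 MPa
(b) τ_y = 0.577 × 210 = 121.17 MPa
  SF = τ_y/τ_max = 121.17 / 113.9 = 1.064
Final answer: (a) τ_max = 113.9 MPa, (b) SF = 1.064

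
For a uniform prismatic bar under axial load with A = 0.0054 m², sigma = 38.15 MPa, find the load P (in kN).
Model: a uniform prismatic bar under axial load, so sigma = P / A.
Solve for P: P = sigma·A.
Convert to SI units:
  sigma = 38.15 MPa = 3.815 × 10⁷ Pa
Substitute:
  P = (3.815 × 10⁷) × 0.0054
  P = 206000 N
Convert: P = 206000 N = 206 kN
Final answer: P = 206 kN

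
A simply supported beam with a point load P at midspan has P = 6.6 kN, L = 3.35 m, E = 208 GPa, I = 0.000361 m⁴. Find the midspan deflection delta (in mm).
Model: a simply supported beam with a point load P at midspan, so delta = (P·L^3) / (48·E·I).
Convert to SI units:
  P = 6.6 kN = 6600 N
  E = 208 GPa = 2.08 × 10¹¹ Pa
Substitute:
  delta = (6600 × 3.35^3) / (48 × (2.08 × 10¹¹) × 0.000361)
  delta = 6.884 × 10⁻⁵ m
Convert: delta = 6.884 × 10⁻⁵ m = 0.06884 mm
Final answer: delta = 0.06884 mm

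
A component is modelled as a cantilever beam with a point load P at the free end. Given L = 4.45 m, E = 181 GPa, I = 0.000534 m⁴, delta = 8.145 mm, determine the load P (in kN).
Model: a cantilever beam with a point load P at the free end, so delta = (P·L^3) / (3·E·I).
Solve for P: P = (3·delta·E·I) / L^3.
Convert to SI units:
  E = 181 GPa = 1.81 × 10¹¹ Pa
  delta = 8.145 mm = 0.008145 m
Substitute:
  P = (3 × 0.008145 × (1.81 × 10¹¹) × 0.000534) / 4.45^3
  P = 26800 N
Convert: P = 26800 N = 26.8 kN
Final answer: P = 26.8 kN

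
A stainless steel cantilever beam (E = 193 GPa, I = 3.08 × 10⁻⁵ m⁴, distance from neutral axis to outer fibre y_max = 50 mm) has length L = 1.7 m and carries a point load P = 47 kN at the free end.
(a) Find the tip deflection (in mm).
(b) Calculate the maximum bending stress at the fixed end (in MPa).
(a) Tip deflection of a cantilever with an end point load: δ = P·L^3 / (3·E·I). Convert P = 47 kN = 47000 N, E = 193 GPa = 1.93 × 10¹¹ Pa.
  δ = (47000 × 1.7^3) / (3 × (1.93 × 10¹¹) × (3.08 × 10⁻⁵)) = 0.01295 m = 12.95 mm
(b) Maximum bending moment at the fixed end: M = P·L = 47000 × 1.7 = 79900 N·m. Convert y_max = 50 mm = 0.05 m.
  σ = M·y_max / I = (79900 × 0.05) / (3.08 × 10⁻⁵) = 1.297 × 10⁸ Pa = 129.7 MPa
Final answer: (a) δ = 12.95 mm, (b) σ = 129.7 MPa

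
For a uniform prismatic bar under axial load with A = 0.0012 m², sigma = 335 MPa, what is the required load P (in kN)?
Model: a uniform prismatic bar under axial load, so sigma = P / A.
Solve for P: P = sigma·A.
Convert to SI units:
  sigma = 335 MPa = 3.35 × 10⁸ Pa
Substitute:
  P = (3.35 × 10⁸) × 0.0012
  P = 402000 N
Convert: P = 402000 N = 402 kN
Final answer: P = 402 kN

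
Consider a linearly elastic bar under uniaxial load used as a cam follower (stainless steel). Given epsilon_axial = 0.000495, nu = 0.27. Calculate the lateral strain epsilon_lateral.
Model: a linearly elastic bar under uniaxial load, so epsilon_lateral = -nu·epsilon_axial.
Substitute:
  epsilon_lateral = -(0.27 × 0.000495)
  epsilon_lateral = -0.0001336
Final answer: epsilon_lateral = -0.0001336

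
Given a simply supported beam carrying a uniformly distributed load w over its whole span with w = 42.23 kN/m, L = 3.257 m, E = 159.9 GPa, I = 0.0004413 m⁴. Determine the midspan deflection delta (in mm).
Model: a simply supported beam carrying a uniformly distributed load w over its whole span, so delta = (5·w·L^4) / (384·E·I).
Convert to SI units:
  w = 42.23 kN/m = 42230 N/m
  E = 159.9 GPa = 1.599 × 10¹¹ Pa
Substitute:
  delta = (5 × 42230 × 3.257^4) / (384 × (1.599 × 10¹¹) × 0.0004413)
  delta = 0.0008769 m
Convert: delta = 0.0008769 m = 0.8769 mm
Final answer: delta = 0.8769 mm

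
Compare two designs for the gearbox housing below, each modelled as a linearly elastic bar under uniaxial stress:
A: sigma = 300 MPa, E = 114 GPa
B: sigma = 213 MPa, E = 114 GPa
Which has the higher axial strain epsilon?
Model: a linearly elastic bar under uniaxial stress, so epsilon = sigma / E (SI units).
  A: epsilon = (3 × 10⁸) / (1.14 × 10¹¹) = 0.002632
  B: epsilon = (2.13 × 10⁸) / (1.14 × 10¹¹) = 0.001868
0.002632 > 0.001868, so A is larger.
Final answer: A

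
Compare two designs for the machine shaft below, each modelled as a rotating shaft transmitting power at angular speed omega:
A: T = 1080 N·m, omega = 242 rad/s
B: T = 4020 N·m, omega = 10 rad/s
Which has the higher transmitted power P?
Model: a rotating shaft transmitting power at angular speed omega, so P = T·omega (SI units).
  A: P = 1080 × 242 = 261400 W = 261.4 kW
  B: P = 4020 × 10 = 40200 W = 40.2 kW
261.4 kW > 40.2 kW, so A is larger.
Final answer: A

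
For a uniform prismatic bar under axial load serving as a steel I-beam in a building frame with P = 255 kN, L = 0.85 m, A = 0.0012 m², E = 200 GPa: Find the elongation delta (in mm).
Model: a uniform prismatic bar under axial load, so delta = (P·L) / (A·E).
Convert to SI units:
  P = 255 kN = 255000 N
  E = 200 GPa = 2 × 10¹¹ Pa
Substitute:
  delta = (255000 × 0.85) / (0.0012 × (2 × 10¹¹))
  delta = 0.0009031 m
Convert: delta = 0.0009031 m = 0.9031 mm
Final answer: delta = 0.9031 mm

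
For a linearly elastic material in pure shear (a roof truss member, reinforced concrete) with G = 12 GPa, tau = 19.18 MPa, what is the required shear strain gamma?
Model: a linearly elastic material in pure shear, so tau = G·gamma.
Solve for gamma: gamma = tau / G.
Convert to SI units:
  G = 12 GPa = 1.2 × 10¹⁰ Pa
  tau = 19.18 MPa = 1.918 × 10⁷ Pa
Substitute:
  gamma = (1.918 × 10⁷) / (1.2 × 10¹⁰)
  gamma = 0.001598
Final answer: gamma = 0.001598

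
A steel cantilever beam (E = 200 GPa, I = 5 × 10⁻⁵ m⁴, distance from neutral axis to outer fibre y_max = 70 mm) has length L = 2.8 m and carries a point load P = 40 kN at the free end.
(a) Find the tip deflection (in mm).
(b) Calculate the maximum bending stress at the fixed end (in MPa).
(a) Tip deflection of a cantilever with an end point load: δ = P·L^3 / (3·E·I). Convert P = 40 kN = 40000 N, E = 200 GPa = 2 × 10¹¹ Pa.
  δ = (40000 × 2.8^3) / (3 × (2 × 10¹¹) × (5 × 10⁻⁵)) = 0.02927 m = 29.27 mm
(b) Maximum bending moment at the fixed end: M = P·L = 40000 × 2.8 = 112000 N·m. Convert y_max = 70 mm = 0.07 m.
  σ = M·y_max / I = (112000 × 0.07) / (5 × 10⁻⁵) = 1.568 × 10⁸ Pa = 156.8 MPa
Final answer: (a) δ = 29.27 mm, (b) σ = 156.8 MPa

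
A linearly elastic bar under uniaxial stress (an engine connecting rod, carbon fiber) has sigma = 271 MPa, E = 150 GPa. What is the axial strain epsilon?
Model: a linearly elastic bar under uniaxial stress, so epsilon = sigma / E.
Convert to SI units:
  sigma = 271 MPa = 2.71 × 10⁸ Pa
  E = 150 GPa = 1.5 × 10¹¹ Pa
Substitute:
  epsilon = (2.71 × 10⁸) / (1.5 × 10¹¹)
  epsilon = 0.001807
Final answer: epsilon = 0.001807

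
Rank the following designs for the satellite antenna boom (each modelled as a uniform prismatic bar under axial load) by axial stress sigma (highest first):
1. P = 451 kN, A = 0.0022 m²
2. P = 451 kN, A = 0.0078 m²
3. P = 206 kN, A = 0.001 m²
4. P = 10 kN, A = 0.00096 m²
Model: a uniform prismatic bar under axial load, so sigma = P / A (SI units).
  Case 1: sigma = 451000 / 0.0022 = 2.05 × 10⁸ Pa = 205 MPa
  Case 2: sigma = 451000 / 0.0078 = 5.782 × 10⁷ Pa = 57.82 MPa
  Case 3: sigma = 206000 / 0.001 = 2.06 × 10⁸ Pa = 206 MPa
  Case 4: sigma = 10000 / 0.00096 = 1.042 × 10⁷ Pa = 10.42 MPa
Ordering: 206 MPa (case 3) > 205 MPa (case 1) > 57.82 MPa (case 2) > 10.42 MPa (case 4)
Final answer: 3, 1, 2, 4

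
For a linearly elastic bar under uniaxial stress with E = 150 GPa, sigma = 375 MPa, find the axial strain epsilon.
Model: a linearly elastic bar under uniaxial stress, so sigma = E·epsilon.
Solve for epsilon: epsilon = sigma / E.
Convert to SI units:
  E = 150 GPa = 1.5 × 10¹¹ Pa
  sigma = 375 MPa = 3.75 × 10⁸ Pa
Substitute:
  epsilon = (3.75 × 10⁸) / (1.5 × 10¹¹)
  epsilon = 0.0025
Final answer: epsilon = 0.0025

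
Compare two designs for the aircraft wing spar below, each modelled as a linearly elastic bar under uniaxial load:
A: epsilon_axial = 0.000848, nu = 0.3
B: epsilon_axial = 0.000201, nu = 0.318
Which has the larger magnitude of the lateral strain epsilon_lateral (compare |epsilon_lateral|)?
Model: a linearly elastic bar under uniaxial load, so epsilon_lateral = -nu·epsilon_axial (SI units).
  A: epsilon_lateral = -(0.3 × 0.000848) = -0.0002544
  B: epsilon_lateral = -(0.318 × 0.000201) = -6.392 × 10⁻⁵
|epsilon_lateral|: A = 0.0002544, B = 6.392 × 10⁻⁵, so A is larger in magnitude.
Final answer: A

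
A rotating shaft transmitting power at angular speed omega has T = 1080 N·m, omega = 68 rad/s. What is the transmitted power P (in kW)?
Model: a rotating shaft transmitting power at angular speed omega, so P = T·omega.
Substitute:
  P = 1080 × 68
  P = 73440 W
Convert: P = 73440 W = 73.44 kW
Final answer: P = 73.44 kW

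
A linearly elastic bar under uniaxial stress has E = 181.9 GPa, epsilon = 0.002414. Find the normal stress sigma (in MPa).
Model: a linearly elastic bar under uniaxial stress, so sigma = E·epsilon.
Convert to SI units:
  E = 181.9 GPa = 1.819 × 10¹¹ Pa
Substitute:
  sigma = (1.819 × 10¹¹) × 0.002414
  sigma = 4.391 × 10⁸ Pa
Convert: sigma = 4.391 × 10⁸ Pa = 439.1 MPa
Final answer: sigma = 439.1 MPa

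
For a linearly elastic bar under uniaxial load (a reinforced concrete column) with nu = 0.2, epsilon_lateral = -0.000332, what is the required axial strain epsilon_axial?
Model: a linearly elastic bar under uniaxial load, so epsilon_lateral = -nu·epsilon_axial.
Solve for epsilon_axial: epsilon_axial = -epsilon_lateral / nu.
Substitute:
  epsilon_axial = -(-0.000332) / 0.2
  epsilon_axial = 0.00166
Final answer: epsilon_axial = 0.00166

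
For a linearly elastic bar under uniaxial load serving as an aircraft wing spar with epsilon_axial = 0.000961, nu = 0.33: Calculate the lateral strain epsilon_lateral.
Model: a linearly elastic bar under uniaxial load, so epsilon_lateral = -nu·epsilon_axial.
Substitute:
  epsilon_lateral = -(0.33 × 0.000961)
  epsilon_lateral = -0.0003171
Final answer: epsilon_lateral = -0.0003171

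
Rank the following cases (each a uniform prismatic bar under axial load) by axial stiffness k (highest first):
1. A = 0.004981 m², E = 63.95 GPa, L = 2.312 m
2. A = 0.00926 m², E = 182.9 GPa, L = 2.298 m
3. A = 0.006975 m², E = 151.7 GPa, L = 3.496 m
Model: a uniform prismatic bar under axial load, so k = (A·E) / L (SI units).
  Case 1: k = (0.004981 × (6.395 × 10¹⁰)) / 2.312 = 1.378 × 10⁸ N/m = 137.8 MN/m
  Case 2: k = (0.00926 × (1.829 × 10¹¹)) / 2.298 = 7.37 × 10⁸ N/m = 737 MN/m
  Case 3: k = (0.006975 × (1.517 × 10¹¹)) / 3.496 = 3.027 × 10⁸ N/m = 302.7 MN/m
Ordering: 737 MN/m (case 2) > 302.7 MN/m (case 3) > 137.8 MN/m (case 1)
Final answer: 2, 3, 1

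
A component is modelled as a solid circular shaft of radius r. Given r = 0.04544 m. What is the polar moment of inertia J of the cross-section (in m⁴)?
Model: a solid circular shaft of radius r, so J = (π·r^4) / 2.
Substitute:
  J = (π × 0.04544^4) / 2
  J = 6.697 × 10⁻⁶ m⁴
Final answer: J = 6.697 × 10⁻⁶ m⁴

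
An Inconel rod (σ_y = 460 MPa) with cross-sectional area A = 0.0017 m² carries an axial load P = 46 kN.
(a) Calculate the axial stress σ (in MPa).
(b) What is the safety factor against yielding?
(a) Axial stress σ = P/A. Convert P = 46 kN = 46000 N.
  σ = 46000 / 0.0017 = 2.706 × 10⁷ Pa = 27.06 MPa
(b) Safety factor SF = σ_y/σ = 460 / 27.06 = 17
Final answer: (a) σ = 27.06 MPa, (b) SF = 17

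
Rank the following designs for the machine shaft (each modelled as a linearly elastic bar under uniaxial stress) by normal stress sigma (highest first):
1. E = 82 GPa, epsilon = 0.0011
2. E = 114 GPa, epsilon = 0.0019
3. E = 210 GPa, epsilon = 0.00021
Model: a linearly elastic bar under uniaxial stress, so sigma = E·epsilon (SI units).
  Case 1: sigma = (8.2 × 10¹⁰) × 0.0011 = 9.02 × 10⁷ Pa = 90.2 MPa
  Case 2: sigma = (1.14 × 10¹¹) × 0.0019 = 2.166 × 10⁸ Pa = 216.6 MPa
  Case 3: sigma = (2.1 × 10¹¹) × 0.00021 = 4.41 × 10⁷ Pa = 44.1 MPa
Ordering: 216.6 MPa (case 2) > 90.2 MPa (case 1) > 44.1 MPa (case 3)
Final answer: 2, 1, 3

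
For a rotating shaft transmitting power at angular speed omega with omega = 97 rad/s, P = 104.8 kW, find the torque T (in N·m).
Model: a rotating shaft transmitting power at angular speed omega, so P = T·omega.
Solve for T: T = P / omega.
Convert to SI units:
  P = 104.8 kW = 104800 W
Substitute:
  T = 104800 / 97
  T = 1080 N·m
Final answer: T = 1080 N·m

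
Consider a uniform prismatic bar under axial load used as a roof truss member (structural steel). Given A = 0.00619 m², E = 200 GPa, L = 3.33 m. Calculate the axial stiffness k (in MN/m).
Model: a uniform prismatic bar under axial load, so k = (A·E) / L.
Convert to SI units:
  E = 200 GPa = 2 × 10¹¹ Pa
Substitute:
  k = (0.00619 × (2 × 10¹¹)) / 3.33
  k = 3.718 × 10⁸ N/m
Convert: k = 3.718 × 10⁸ N/m = 371.8 MN/m
Final answer: k = 371.8 MN/m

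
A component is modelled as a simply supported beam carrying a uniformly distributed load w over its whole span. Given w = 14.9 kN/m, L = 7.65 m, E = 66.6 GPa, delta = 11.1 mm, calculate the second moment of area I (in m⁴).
Model: a simply supported beam carrying a uniformly distributed load w over its whole span, so delta = (5·w·L^4) / (384·E·I).
Solve for I: I = (5·w·L^4) / (384·delta·E).
Convert to SI units:
  w = 14.9 kN/m = 14900 N/m
  E = 66.6 GPa = 6.66 × 10¹⁰ Pa
  delta = 11.1 mm = 0.0111 m
Substitute:
  I = (5 × 14900 × 7.65^4) / (384 × 0.0111 × (6.66 × 10¹⁰))
  I = 0.0008988 m⁴
Final answer: I = 0.0008988 m⁴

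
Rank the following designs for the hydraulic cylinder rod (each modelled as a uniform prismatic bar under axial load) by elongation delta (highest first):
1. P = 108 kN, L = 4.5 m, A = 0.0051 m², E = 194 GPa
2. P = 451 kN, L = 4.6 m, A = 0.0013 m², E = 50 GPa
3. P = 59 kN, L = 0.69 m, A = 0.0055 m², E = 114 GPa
Model: a uniform prismatic bar under axial load, so delta = (P·L) / (A·E) (SI units).
  Case 1: delta = (108000 × 4.5) / (0.0051 × (1.94 × 10¹¹)) = 0.0004912 m = 0.4912 mm
  Case 2: delta = (451000 × 4.6) / (0.0013 × (5 × 10¹⁰)) = 0.03192 m = 31.92 mm
  Case 3: delta = (59000 × 0.69) / (0.0055 × (1.14 × 10¹¹)) = 6.493 × 10⁻⁵ m = 0.06493 mm
Ordering: 31.92 mm (case 2) > 0.4912 mm (case 1) > 0.06493 mm (case 3)
Final answer: 2, 1, 3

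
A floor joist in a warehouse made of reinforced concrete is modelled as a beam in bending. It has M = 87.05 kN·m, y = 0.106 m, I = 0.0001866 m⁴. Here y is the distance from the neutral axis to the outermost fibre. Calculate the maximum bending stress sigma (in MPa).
Model: a beam in bending, so sigma = (M·y) / I.
Convert to SI units:
  M = 87.05 kN·m = 87050 N·m
Substitute:
  sigma = (87050 × 0.106) / 0.0001866
  sigma = 4.945 × 10⁷ Pa
Convert: sigma = 4.945 × 10⁷ Pa = 49.45 MPa
Final answer: sigma = 49.45 MPa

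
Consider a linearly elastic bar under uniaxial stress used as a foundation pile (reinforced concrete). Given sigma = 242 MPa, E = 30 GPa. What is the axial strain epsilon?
Model: a linearly elastic bar under uniaxial stress, so epsilon = sigma / E.
Convert to SI units:
  sigma = 242 MPa = 2.42 × 10⁸ Pa
  E = 30 GPa = 3 × 10¹⁰ Pa
Substitute:
  epsilon = (2.42 × 10⁸) / (3 × 10¹⁰)
  epsilon = 0.008067
Final answer: epsilon = 0.008067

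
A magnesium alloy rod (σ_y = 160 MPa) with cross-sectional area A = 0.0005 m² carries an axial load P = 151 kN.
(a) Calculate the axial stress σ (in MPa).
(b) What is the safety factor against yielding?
(a) Axial stress σ = P/A. Convert P = 151 kN = 151000 N.
  σ = 151000 / 0.0005 = 3.02 × 10⁸ Pa = 302 MPa
(b) Safety factor SF = σ_y/σ = 160 / 302 = 0.5298
Final answer: (a) σ = 302 MPa, (b) SF = 0.5298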